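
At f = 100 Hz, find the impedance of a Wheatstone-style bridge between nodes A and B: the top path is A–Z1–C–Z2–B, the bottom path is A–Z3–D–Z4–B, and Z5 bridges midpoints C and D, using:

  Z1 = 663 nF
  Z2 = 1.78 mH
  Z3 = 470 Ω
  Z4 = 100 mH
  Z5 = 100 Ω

Step 1 — Angular frequency: ω = 2π·f = 2π·100 = 628.3 rad/s.
Step 2 — Component impedances:
  Z1: Z = 1/(jωC) = -j/(ω·C) = 0 - j2401 Ω
  Z2: Z = jωL = j·628.3·0.00178 = 0 + j1.118 Ω
  Z3: Z = R = 470 Ω
  Z4: Z = jωL = j·628.3·0.1 = 0 + j62.83 Ω
  Z5: Z = R = 100 Ω
Step 3 — Bridge requires nodal analysis (the Z5 bridge couples midpoints C and D, so the two paths cannot be reduced to a simple series/parallel combination). Setting node B to ground and injecting 1 A at node A, the 3-node admittance system at A, C, D solves to V_A = Z_AB = 494.9 - j59.1 Ω = 498.4∠-6.8° Ω.

Z = 494.9 - j59.1 Ω = 498.4∠-6.8° Ω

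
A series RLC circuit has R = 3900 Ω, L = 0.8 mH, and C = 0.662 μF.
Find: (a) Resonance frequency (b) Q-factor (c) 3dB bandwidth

Step 1 — Resonance: ω₀ = 1/√(LC) = 1/√(0.0008·6.62e-07) = 4.345e+04 rad/s.
Step 2 — f₀ = ω₀/(2π) = 6916 Hz.
Step 3 — Series Q: Q = ω₀L/R = 4.345e+04·0.0008/3900 = 0.008914.
Step 4 — Bandwidth: Δω = ω₀/Q = 4.875e+06 rad/s; BW = Δω/(2π) = 7.759e+05 Hz.

(a) f₀ = 6916 Hz  (b) Q = 0.008914  (c) BW = 7.759e+05 Hz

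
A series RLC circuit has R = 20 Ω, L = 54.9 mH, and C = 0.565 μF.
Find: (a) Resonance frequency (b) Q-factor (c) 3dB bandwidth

Step 1 — Resonance: ω₀ = 1/√(LC) = 1/√(0.0549·5.65e-07) = 5678 rad/s.
Step 2 — f₀ = ω₀/(2π) = 903.7 Hz.
Step 3 — Series Q: Q = ω₀L/R = 5678·0.0549/20 = 15.59.
Step 4 — Bandwidth: Δω = ω₀/Q = 364.3 rad/s; BW = Δω/(2π) = 57.98 Hz.

(a) f₀ = 903.7 Hz  (b) Q = 15.59  (c) BW = 57.98 Hz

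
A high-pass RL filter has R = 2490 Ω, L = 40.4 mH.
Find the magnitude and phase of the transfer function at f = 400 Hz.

Step 1 — Angular frequency: ω = 2π·400 = 2513 rad/s.
Step 2 — Transfer function: H(jω) = jωL/(R + jωL).
Step 3 — Numerator jωL = j·101.5; denominator R + jωL = 2490 + j101.5.
Step 4 — H = 0.00166 + j0.04071.
Step 5 — Magnitude: |H| = 0.04074 (-27.8 dB); phase: φ = 87.7°.

|H| = 0.04074 (-27.8 dB), φ = 87.7°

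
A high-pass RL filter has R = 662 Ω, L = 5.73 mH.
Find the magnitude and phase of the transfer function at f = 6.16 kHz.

Step 1 — Angular frequency: ω = 2π·6160 = 3.87e+04 rad/s.
Step 2 — Transfer function: H(jω) = jωL/(R + jωL).
Step 3 — Numerator jωL = j·221.8; denominator R + jωL = 662 + j221.8.
Step 4 — H = 0.1009 + j0.3012.
Step 5 — Magnitude: |H| = 0.3177 (-10.0 dB); phase: φ = 71.5°.

|H| = 0.3177 (-10.0 dB), φ = 71.5°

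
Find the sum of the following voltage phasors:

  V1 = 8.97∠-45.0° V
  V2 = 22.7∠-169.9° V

Step 1 — Convert each phasor to rectangular form:
  V1 = 8.97·(cos(-45.0°) + j·sin(-45.0°)) = 6.343 - j6.343 V
  V2 = 22.7·(cos(-169.9°) + j·sin(-169.9°)) = -22.35 - j3.981 V
Step 2 — Sum components: V_total = -16.01 - j10.32 V.
Step 3 — Convert to polar: |V_total| = 19.05 V, ∠V_total = -147.2°.

V_total = 19.05∠-147.2° V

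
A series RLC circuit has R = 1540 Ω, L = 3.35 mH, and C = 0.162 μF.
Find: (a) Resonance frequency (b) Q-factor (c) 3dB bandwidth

Step 1 — Resonance: ω₀ = 1/√(LC) = 1/√(0.00335·1.62e-07) = 4.293e+04 rad/s.
Step 2 — f₀ = ω₀/(2π) = 6832 Hz.
Step 3 — Series Q: Q = ω₀L/R = 4.293e+04·0.00335/1540 = 0.09338.
Step 4 — Bandwidth: Δω = ω₀/Q = 4.597e+05 rad/s; BW = Δω/(2π) = 7.316e+04 Hz.

(a) f₀ = 6832 Hz  (b) Q = 0.09338  (c) BW = 7.316e+04 Hz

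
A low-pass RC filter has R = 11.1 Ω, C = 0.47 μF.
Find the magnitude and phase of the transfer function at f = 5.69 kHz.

Step 1 — Angular frequency: ω = 2π·5690 = 3.575e+04 rad/s.
Step 2 — Transfer function: H(jω) = 1/(1 + jωRC).
Step 3 — Denominator: 1 + jωRC = 1 + j·3.575e+04·11.1·4.7e-07 = 1 + j0.1865.
Step 4 — H = 0.9664 - j0.1802.
Step 5 — Magnitude: |H| = 0.983 (-0.1 dB); phase: φ = -10.6°.

|H| = 0.983 (-0.1 dB), φ = -10.6°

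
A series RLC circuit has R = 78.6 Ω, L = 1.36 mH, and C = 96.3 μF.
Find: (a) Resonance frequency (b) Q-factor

Step 1 — Resonance condition Im(Z)=0 gives ω₀ = 1/√(LC).
Step 2 — ω₀ = 1/√(0.00136·9.63e-05) = 2763 rad/s.
Step 3 — f₀ = ω₀/(2π) = 439.8 Hz.
Step 4 — Series Q: Q = ω₀L/R = 2763·0.00136/78.6 = 0.04781.

(a) f₀ = 439.8 Hz  (b) Q = 0.04781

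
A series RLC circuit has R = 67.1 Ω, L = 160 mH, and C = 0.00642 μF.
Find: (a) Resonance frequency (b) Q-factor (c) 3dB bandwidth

Step 1 — Resonance: ω₀ = 1/√(LC) = 1/√(0.16·6.42e-09) = 3.12e+04 rad/s.
Step 2 — f₀ = ω₀/(2π) = 4966 Hz.
Step 3 — Series Q: Q = ω₀L/R = 3.12e+04·0.16/67.1 = 74.4.
Step 4 — Bandwidth: Δω = ω₀/Q = 419.4 rad/s; BW = Δω/(2π) = 66.75 Hz.

(a) f₀ = 4966 Hz  (b) Q = 74.4  (c) BW = 66.75 Hz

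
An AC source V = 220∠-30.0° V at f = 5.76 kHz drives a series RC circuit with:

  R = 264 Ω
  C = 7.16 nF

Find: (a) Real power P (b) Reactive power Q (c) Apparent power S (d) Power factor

Step 1 — Angular frequency: ω = 2π·f = 2π·5760 = 3.619e+04 rad/s.
Step 2 — Component impedances:
  R: Z = R = 264 Ω
  C: Z = 1/(jωC) = -j/(ω·C) = 0 - j3859 Ω
Step 3 — Series combination: Z_total = R + C = 264 - j3859 Ω = 3868∠-86.1° Ω.
Step 4 — Source phasor: V = 220∠-30.0° V = 190.5 - j110 V.
Step 5 — Current: I = V / Z = 0.03173 + j0.0472 A = 0.05688∠56.1° A.
Step 6 — Complex power: S = V·I* = 0.854 - j12.48 VA.
Step 7 — Real power: P = Re(S) = 0.854 W.
Step 8 — Reactive power: Q = Im(S) = -12.48 VAR.
Step 9 — Apparent power: |S| = 12.51 VA.
Step 10 — Power factor: PF = P/|S| = 0.06825 (leading).

(a) P = 0.854 W  (b) Q = -12.48 VAR  (c) S = 12.51 VA  (d) PF = 0.06825 (leading)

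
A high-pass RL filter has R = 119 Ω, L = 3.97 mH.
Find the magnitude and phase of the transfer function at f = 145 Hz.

Step 1 — Angular frequency: ω = 2π·145 = 911.1 rad/s.
Step 2 — Transfer function: H(jω) = jωL/(R + jωL).
Step 3 — Numerator jωL = j·3.617; denominator R + jωL = 119 + j3.617.
Step 4 — H = 0.000923 + j0.03037.
Step 5 — Magnitude: |H| = 0.03038 (-30.3 dB); phase: φ = 88.3°.

|H| = 0.03038 (-30.3 dB), φ = 88.3°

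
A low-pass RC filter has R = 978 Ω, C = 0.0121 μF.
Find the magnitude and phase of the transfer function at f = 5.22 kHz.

Step 1 — Angular frequency: ω = 2π·5220 = 3.28e+04 rad/s.
Step 2 — Transfer function: H(jω) = 1/(1 + jωRC).
Step 3 — Denominator: 1 + jωRC = 1 + j·3.28e+04·978·1.21e-08 = 1 + j0.3881.
Step 4 — H = 0.8691 - j0.3373.
Step 5 — Magnitude: |H| = 0.9322 (-0.6 dB); phase: φ = -21.2°.

|H| = 0.9322 (-0.6 dB), φ = -21.2°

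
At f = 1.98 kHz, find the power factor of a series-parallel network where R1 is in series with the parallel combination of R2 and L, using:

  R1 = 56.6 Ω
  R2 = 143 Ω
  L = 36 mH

Step 1 — Angular frequency: ω = 2π·f = 2π·1980 = 1.244e+04 rad/s.
Step 2 — Component impedances:
  R1: Z = R = 56.6 Ω
  R2: Z = R = 143 Ω
  L: Z = jωL = j·1.244e+04·0.036 = 0 + j447.9 Ω
Step 3 — Parallel branch: R2 || L = 1/(1/R2 + 1/L) = 129.8 + j41.43 Ω.
Step 4 — Series with R1: Z_total = R1 + (R2 || L) = 186.4 + j41.43 Ω = 190.9∠12.5° Ω.
Step 5 — Power factor: PF = cos(φ) = Re(Z)/|Z| = 186.37/190.92 = 0.9762.
Step 6 — Type: Im(Z) = 41.43 ⇒ lagging (phase φ = 12.5°).

PF = 0.9762 (lagging, φ = 12.5°)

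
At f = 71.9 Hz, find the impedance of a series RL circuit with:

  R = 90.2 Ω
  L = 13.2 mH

Step 1 — Angular frequency: ω = 2π·f = 2π·71.9 = 451.8 rad/s.
Step 2 — Component impedances:
  R: Z = R = 90.2 Ω
  L: Z = jωL = j·451.8·0.0132 = 0 + j5.963 Ω
Step 3 — Series combination: Z_total = R + L = 90.2 + j5.963 Ω = 90.4∠3.8° Ω.

Z = 90.2 + j5.963 Ω = 90.4∠3.8° Ω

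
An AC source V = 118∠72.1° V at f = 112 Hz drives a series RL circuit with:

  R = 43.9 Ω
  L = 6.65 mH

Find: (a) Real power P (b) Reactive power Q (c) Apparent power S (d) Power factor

Step 1 — Angular frequency: ω = 2π·f = 2π·112 = 703.7 rad/s.
Step 2 — Component impedances:
  R: Z = R = 43.9 Ω
  L: Z = jωL = j·703.7·0.00665 = 0 + j4.68 Ω
Step 3 — Series combination: Z_total = R + L = 43.9 + j4.68 Ω = 44.15∠6.1° Ω.
Step 4 — Source phasor: V = 118∠72.1° V = 36.27 + j112.3 V.
Step 5 — Current: I = V / Z = 1.086 + j2.442 A = 2.673∠66.0° A.
Step 6 — Complex power: S = V·I* = 313.6 + j33.43 VA.
Step 7 — Real power: P = Re(S) = 313.6 W.
Step 8 — Reactive power: Q = Im(S) = 33.43 VAR.
Step 9 — Apparent power: |S| = 315.4 VA.
Step 10 — Power factor: PF = P/|S| = 0.9944 (lagging).

(a) P = 313.6 W  (b) Q = 33.43 VAR  (c) S = 315.4 VA  (d) PF = 0.9944 (lagging)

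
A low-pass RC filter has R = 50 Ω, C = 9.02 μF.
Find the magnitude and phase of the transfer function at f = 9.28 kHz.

Step 1 — Angular frequency: ω = 2π·9280 = 5.831e+04 rad/s.
Step 2 — Transfer function: H(jω) = 1/(1 + jωRC).
Step 3 — Denominator: 1 + jωRC = 1 + j·5.831e+04·50·9.02e-06 = 1 + j26.3.
Step 4 — H = 0.001444 - j0.03797.
Step 5 — Magnitude: |H| = 0.038 (-28.4 dB); phase: φ = -87.8°.

|H| = 0.038 (-28.4 dB), φ = -87.8°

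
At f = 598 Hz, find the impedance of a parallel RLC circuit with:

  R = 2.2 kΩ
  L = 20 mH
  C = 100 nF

Step 1 — Angular frequency: ω = 2π·f = 2π·598 = 3757 rad/s.
Step 2 — Component impedances:
  R: Z = R = 2200 Ω
  L: Z = jωL = j·3757·0.02 = 0 + j75.15 Ω
  C: Z = 1/(jωC) = -j/(ω·C) = 0 - j2661 Ω
Step 3 — Parallel combination: 1/Z_total = 1/R + 1/L + 1/C; Z_total = 2.715 + j77.23 Ω = 77.28∠88.0° Ω.

Z = 2.715 + j77.23 Ω = 77.28∠88.0° Ω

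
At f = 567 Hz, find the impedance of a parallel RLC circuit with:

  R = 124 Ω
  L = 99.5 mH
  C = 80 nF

Step 1 — Angular frequency: ω = 2π·f = 2π·567 = 3563 rad/s.
Step 2 — Component impedances:
  R: Z = R = 124 Ω
  L: Z = jωL = j·3563·0.0995 = 0 + j354.5 Ω
  C: Z = 1/(jωC) = -j/(ω·C) = 0 - j3509 Ω
Step 3 — Parallel combination: 1/Z_total = 1/R + 1/L + 1/C; Z_total = 112.8 + j35.49 Ω = 118.3∠17.5° Ω.

Z = 112.8 + j35.49 Ω = 118.3∠17.5° Ω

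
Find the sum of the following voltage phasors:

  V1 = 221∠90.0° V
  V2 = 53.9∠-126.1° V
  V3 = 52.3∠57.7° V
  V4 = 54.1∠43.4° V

Step 1 — Convert each phasor to rectangular form:
  V1 = 221·(cos(90.0°) + j·sin(90.0°)) = 0 + j221 V
  V2 = 53.9·(cos(-126.1°) + j·sin(-126.1°)) = -31.76 - j43.55 V
  V3 = 52.3·(cos(57.7°) + j·sin(57.7°)) = 27.95 + j44.21 V
  V4 = 54.1·(cos(43.4°) + j·sin(43.4°)) = 39.31 + j37.17 V
Step 2 — Sum components: V_total = 35.5 + j258.8 V.
Step 3 — Convert to polar: |V_total| = 261.3 V, ∠V_total = 82.2°.

V_total = 261.3∠82.2° V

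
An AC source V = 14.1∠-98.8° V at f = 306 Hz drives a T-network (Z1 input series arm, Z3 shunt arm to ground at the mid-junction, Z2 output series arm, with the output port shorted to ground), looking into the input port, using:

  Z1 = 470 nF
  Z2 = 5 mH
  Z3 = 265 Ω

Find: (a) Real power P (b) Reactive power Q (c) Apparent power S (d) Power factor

Step 1 — Angular frequency: ω = 2π·f = 2π·306 = 1923 rad/s.
Step 2 — Component impedances:
  Z1: Z = 1/(jωC) = -j/(ω·C) = 0 - j1107 Ω
  Z2: Z = jωL = j·1923·0.005 = 0 + j9.613 Ω
  Z3: Z = R = 265 Ω
Step 3 — With the output port shorted to ground, the output series arm Z2 runs from the junction to ground; the shunt arm Z3 also runs from the junction to ground. They appear in parallel: Z3 || Z2 = 0.3483 + j9.601 Ω.
Step 4 — Series with input arm Z1: Z_in = Z1 + (Z3 || Z2) = 0.3483 - j1097 Ω = 1097∠-90.0° Ω.
Step 5 — Source phasor: V = 14.1∠-98.8° V = -2.157 - j13.93 V.
Step 6 — Current: I = V / Z = 0.0127 - j0.00197 A = 0.01285∠-8.8° A.
Step 7 — Complex power: S = V·I* = 5.753e-05 - j0.1812 VA.
Step 8 — Real power: P = Re(S) = 5.753e-05 W.
Step 9 — Reactive power: Q = Im(S) = -0.1812 VAR.
Step 10 — Apparent power: |S| = 0.1812 VA.
Step 11 — Power factor: PF = P/|S| = 0.0003175 (leading).

(a) P = 5.753e-05 W  (b) Q = -0.1812 VAR  (c) S = 0.1812 VA  (d) PF = 0.0003175 (leading)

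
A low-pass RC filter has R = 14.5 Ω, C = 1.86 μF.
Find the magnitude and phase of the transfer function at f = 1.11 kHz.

Step 1 — Angular frequency: ω = 2π·1110 = 6974 rad/s.
Step 2 — Transfer function: H(jω) = 1/(1 + jωRC).
Step 3 — Denominator: 1 + jωRC = 1 + j·6974·14.5·1.86e-06 = 1 + j0.1881.
Step 4 — H = 0.9658 - j0.1817.
Step 5 — Magnitude: |H| = 0.9828 (-0.2 dB); phase: φ = -10.7°.

|H| = 0.9828 (-0.2 dB), φ = -10.7°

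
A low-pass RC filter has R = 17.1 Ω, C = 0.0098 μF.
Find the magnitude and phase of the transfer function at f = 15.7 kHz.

Step 1 — Angular frequency: ω = 2π·1.57e+04 = 9.865e+04 rad/s.
Step 2 — Transfer function: H(jω) = 1/(1 + jωRC).
Step 3 — Denominator: 1 + jωRC = 1 + j·9.865e+04·17.1·9.8e-09 = 1 + j0.01653.
Step 4 — H = 0.9997 - j0.01653.
Step 5 — Magnitude: |H| = 0.9999 (-0.0 dB); phase: φ = -0.9°.

|H| = 0.9999 (-0.0 dB), φ = -0.9°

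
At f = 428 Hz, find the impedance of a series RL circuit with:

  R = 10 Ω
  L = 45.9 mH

Step 1 — Angular frequency: ω = 2π·f = 2π·428 = 2689 rad/s.
Step 2 — Component impedances:
  R: Z = R = 10 Ω
  L: Z = jωL = j·2689·0.0459 = 0 + j123.4 Ω
Step 3 — Series combination: Z_total = R + L = 10 + j123.4 Ω = 123.8∠85.4° Ω.

Z = 10 + j123.4 Ω = 123.8∠85.4° Ω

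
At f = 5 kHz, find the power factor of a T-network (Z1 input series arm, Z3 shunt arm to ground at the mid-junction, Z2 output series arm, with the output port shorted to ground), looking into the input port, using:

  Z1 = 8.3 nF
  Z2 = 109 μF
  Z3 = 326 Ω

Step 1 — Angular frequency: ω = 2π·f = 2π·5000 = 3.142e+04 rad/s.
Step 2 — Component impedances:
  Z1: Z = 1/(jωC) = -j/(ω·C) = 0 - j3835 Ω
  Z2: Z = 1/(jωC) = -j/(ω·C) = 0 - j0.292 Ω
  Z3: Z = R = 326 Ω
Step 3 — With the output port shorted to ground, the output series arm Z2 runs from the junction to ground; the shunt arm Z3 also runs from the junction to ground. They appear in parallel: Z3 || Z2 = 0.0002616 - j0.292 Ω.
Step 4 — Series with input arm Z1: Z_in = Z1 + (Z3 || Z2) = 0.0002616 - j3835 Ω = 3835∠-90.0° Ω.
Step 5 — Power factor: PF = cos(φ) = Re(Z)/|Z| = 0.0002616/3835 = 6.821e-08.
Step 6 — Type: Im(Z) = -3835 ⇒ leading (phase φ = -90.0°).

PF = 6.821e-08 (leading, φ = -90.0°)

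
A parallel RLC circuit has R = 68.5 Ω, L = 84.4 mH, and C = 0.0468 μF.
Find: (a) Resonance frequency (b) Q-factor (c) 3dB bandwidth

Step 1 — Resonance: ω₀ = 1/√(LC) = 1/√(0.0844·4.68e-08) = 1.591e+04 rad/s.
Step 2 — f₀ = ω₀/(2π) = 2532 Hz.
Step 3 — Parallel Q: Q = R/(ω₀L) = 68.5/(1.591e+04·0.0844) = 0.05101.
Step 4 — Bandwidth: Δω = ω₀/Q = 3.119e+05 rad/s; BW = Δω/(2π) = 4.965e+04 Hz.

(a) f₀ = 2532 Hz  (b) Q = 0.05101  (c) BW = 4.965e+04 Hz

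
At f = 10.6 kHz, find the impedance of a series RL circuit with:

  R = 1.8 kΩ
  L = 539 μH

Step 1 — Angular frequency: ω = 2π·f = 2π·1.06e+04 = 6.66e+04 rad/s.
Step 2 — Component impedances:
  R: Z = R = 1800 Ω
  L: Z = jωL = j·6.66e+04·0.000539 = 0 + j35.9 Ω
Step 3 — Series combination: Z_total = R + L = 1800 + j35.9 Ω = 1800∠1.1° Ω.

Z = 1800 + j35.9 Ω = 1800∠1.1° Ω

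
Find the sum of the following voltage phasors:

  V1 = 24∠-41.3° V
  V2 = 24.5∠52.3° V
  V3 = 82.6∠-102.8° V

Step 1 — Convert each phasor to rectangular form:
  V1 = 24·(cos(-41.3°) + j·sin(-41.3°)) = 18.03 - j15.84 V
  V2 = 24.5·(cos(52.3°) + j·sin(52.3°)) = 14.98 + j19.38 V
  V3 = 82.6·(cos(-102.8°) + j·sin(-102.8°)) = -18.3 - j80.55 V
Step 2 — Sum components: V_total = 14.71 - j77 V.
Step 3 — Convert to polar: |V_total| = 78.4 V, ∠V_total = -79.2°.

V_total = 78.4∠-79.2° V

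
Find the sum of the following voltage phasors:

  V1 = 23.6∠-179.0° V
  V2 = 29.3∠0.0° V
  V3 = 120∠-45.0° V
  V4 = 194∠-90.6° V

Step 1 — Convert each phasor to rectangular form:
  V1 = 23.6·(cos(-179.0°) + j·sin(-179.0°)) = -23.6 - j0.4119 V
  V2 = 29.3·(cos(0.0°) + j·sin(0.0°)) = 29.3 V
  V3 = 120·(cos(-45.0°) + j·sin(-45.0°)) = 84.85 - j84.85 V
  V4 = 194·(cos(-90.6°) + j·sin(-90.6°)) = -2.032 - j194 V
Step 2 — Sum components: V_total = 88.52 - j279.3 V.
Step 3 — Convert to polar: |V_total| = 292.9 V, ∠V_total = -72.4°.

V_total = 292.9∠-72.4° V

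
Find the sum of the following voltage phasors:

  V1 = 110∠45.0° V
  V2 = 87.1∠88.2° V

Step 1 — Convert each phasor to rectangular form:
  V1 = 110·(cos(45.0°) + j·sin(45.0°)) = 77.78 + j77.78 V
  V2 = 87.1·(cos(88.2°) + j·sin(88.2°)) = 2.736 + j87.06 V
Step 2 — Sum components: V_total = 80.52 + j164.8 V.
Step 3 — Convert to polar: |V_total| = 183.5 V, ∠V_total = 64.0°.

V_total = 183.5∠64.0° V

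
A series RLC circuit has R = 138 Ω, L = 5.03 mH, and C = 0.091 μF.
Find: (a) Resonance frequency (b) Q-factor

Step 1 — Resonance condition Im(Z)=0 gives ω₀ = 1/√(LC).
Step 2 — ω₀ = 1/√(0.00503·9.1e-08) = 4.674e+04 rad/s.
Step 3 — f₀ = ω₀/(2π) = 7439 Hz.
Step 4 — Series Q: Q = ω₀L/R = 4.674e+04·0.00503/138 = 1.704.

(a) f₀ = 7439 Hz  (b) Q = 1.704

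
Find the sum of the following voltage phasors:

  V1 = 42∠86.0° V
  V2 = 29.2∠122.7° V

Step 1 — Convert each phasor to rectangular form:
  V1 = 42·(cos(86.0°) + j·sin(86.0°)) = 2.93 + j41.9 V
  V2 = 29.2·(cos(122.7°) + j·sin(122.7°)) = -15.78 + j24.57 V
Step 2 — Sum components: V_total = -12.85 + j66.47 V.
Step 3 — Convert to polar: |V_total| = 67.7 V, ∠V_total = 100.9°.

V_total = 67.7∠100.9° V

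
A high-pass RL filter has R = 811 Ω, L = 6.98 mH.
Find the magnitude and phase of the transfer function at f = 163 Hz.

Step 1 — Angular frequency: ω = 2π·163 = 1024 rad/s.
Step 2 — Transfer function: H(jω) = jωL/(R + jωL).
Step 3 — Numerator jωL = j·7.149; denominator R + jωL = 811 + j7.149.
Step 4 — H = 7.769e-05 + j0.008814.
Step 5 — Magnitude: |H| = 0.008814 (-41.1 dB); phase: φ = 89.5°.

|H| = 0.008814 (-41.1 dB), φ = 89.5°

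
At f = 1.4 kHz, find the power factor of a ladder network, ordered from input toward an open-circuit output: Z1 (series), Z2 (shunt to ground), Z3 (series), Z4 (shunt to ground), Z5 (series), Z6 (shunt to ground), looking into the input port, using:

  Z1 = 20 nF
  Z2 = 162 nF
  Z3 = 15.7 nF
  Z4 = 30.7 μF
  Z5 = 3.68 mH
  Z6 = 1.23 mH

Step 1 — Angular frequency: ω = 2π·f = 2π·1400 = 8796 rad/s.
Step 2 — Component impedances:
  Z1: Z = 1/(jωC) = -j/(ω·C) = 0 - j5684 Ω
  Z2: Z = 1/(jωC) = -j/(ω·C) = 0 - j701.7 Ω
  Z3: Z = 1/(jωC) = -j/(ω·C) = 0 - j7241 Ω
  Z4: Z = 1/(jωC) = -j/(ω·C) = 0 - j3.703 Ω
  Z5: Z = jωL = j·8796·0.00368 = 0 + j32.37 Ω
  Z6: Z = jωL = j·8796·0.00123 = 0 + j10.82 Ω
Step 3 — Ladder network (open output): work backward from the far end, alternating series and parallel combinations. Z_in = 0 - j6324 Ω = 6324∠-90.0° Ω.
Step 4 — Power factor: PF = cos(φ) = Re(Z)/|Z| = 0/6324 = 0.
Step 5 — Type: Im(Z) = -6324 ⇒ leading (phase φ = -90.0°).

PF = 0 (leading, φ = -90.0°)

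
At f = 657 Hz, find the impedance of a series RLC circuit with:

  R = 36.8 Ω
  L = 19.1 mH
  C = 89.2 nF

Step 1 — Angular frequency: ω = 2π·f = 2π·657 = 4128 rad/s.
Step 2 — Component impedances:
  R: Z = R = 36.8 Ω
  L: Z = jωL = j·4128·0.0191 = 0 + j78.85 Ω
  C: Z = 1/(jωC) = -j/(ω·C) = 0 - j2716 Ω
Step 3 — Series combination: Z_total = R + L + C = 36.8 - j2637 Ω = 2637∠-89.2° Ω.

Z = 36.8 - j2637 Ω = 2637∠-89.2° Ω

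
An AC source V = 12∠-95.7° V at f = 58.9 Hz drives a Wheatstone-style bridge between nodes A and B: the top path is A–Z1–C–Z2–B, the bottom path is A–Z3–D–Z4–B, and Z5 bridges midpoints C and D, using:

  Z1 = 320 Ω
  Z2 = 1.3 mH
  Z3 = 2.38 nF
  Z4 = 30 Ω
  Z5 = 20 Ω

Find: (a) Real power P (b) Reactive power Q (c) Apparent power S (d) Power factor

Step 1 — Angular frequency: ω = 2π·f = 2π·58.9 = 370.1 rad/s.
Step 2 — Component impedances:
  Z1: Z = R = 320 Ω
  Z2: Z = jωL = j·370.1·0.0013 = 0 + j0.4811 Ω
  Z3: Z = 1/(jωC) = -j/(ω·C) = 0 - j1.135e+06 Ω
  Z4: Z = R = 30 Ω
  Z5: Z = R = 20 Ω
Step 3 — Bridge requires nodal analysis (the Z5 bridge couples midpoints C and D, so the two paths cannot be reduced to a simple series/parallel combination). Setting node B to ground and injecting 1 A at node A, the 3-node admittance system at A, C, D solves to V_A = Z_AB = 320 + j0.3909 Ω = 320∠0.1° Ω.
Step 4 — Source phasor: V = 12∠-95.7° V = -1.192 - j11.94 V.
Step 5 — Current: I = V / Z = -0.00377 - j0.03731 A = 0.0375∠-95.8° A.
Step 6 — Complex power: S = V·I* = 0.45 + j0.0005496 VA.
Step 7 — Real power: P = Re(S) = 0.45 W.
Step 8 — Reactive power: Q = Im(S) = 0.0005496 VAR.
Step 9 — Apparent power: |S| = 0.45 VA.
Step 10 — Power factor: PF = P/|S| = 1 (lagging).

(a) P = 0.45 W  (b) Q = 0.0005496 VAR  (c) S = 0.45 VA  (d) PF = 1 (lagging)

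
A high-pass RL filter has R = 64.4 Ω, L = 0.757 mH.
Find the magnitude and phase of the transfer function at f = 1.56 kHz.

Step 1 — Angular frequency: ω = 2π·1560 = 9802 rad/s.
Step 2 — Transfer function: H(jω) = jωL/(R + jωL).
Step 3 — Numerator jωL = j·7.42; denominator R + jωL = 64.4 + j7.42.
Step 4 — H = 0.0131 + j0.1137.
Step 5 — Magnitude: |H| = 0.1145 (-18.8 dB); phase: φ = 83.4°.

|H| = 0.1145 (-18.8 dB), φ = 83.4°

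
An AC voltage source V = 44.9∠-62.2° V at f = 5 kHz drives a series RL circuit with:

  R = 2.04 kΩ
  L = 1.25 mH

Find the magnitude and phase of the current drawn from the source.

Step 1 — Angular frequency: ω = 2π·f = 2π·5000 = 3.142e+04 rad/s.
Step 2 — Component impedances:
  R: Z = R = 2040 Ω
  L: Z = jωL = j·3.142e+04·0.00125 = 0 + j39.27 Ω
Step 3 — Series combination: Z_total = R + L = 2040 + j39.27 Ω = 2040∠1.1° Ω.
Step 4 — Source phasor: V = 44.9∠-62.2° V = 20.94 - j39.72 V.
Step 5 — Ohm's law: I = V / Z_total = (20.94 - j39.72) / (2040 + j39.27) = 0.009887 - j0.01966 A.
Step 6 — Convert to polar: |I| = 0.02201 A, ∠I = -63.3°.

I = 0.02201∠-63.3° A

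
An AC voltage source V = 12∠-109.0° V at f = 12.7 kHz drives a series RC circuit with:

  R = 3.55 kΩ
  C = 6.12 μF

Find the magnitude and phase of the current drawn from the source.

Step 1 — Angular frequency: ω = 2π·f = 2π·1.27e+04 = 7.98e+04 rad/s.
Step 2 — Component impedances:
  R: Z = R = 3550 Ω
  C: Z = 1/(jωC) = -j/(ω·C) = 0 - j2.048 Ω
Step 3 — Series combination: Z_total = R + C = 3550 - j2.048 Ω = 3550∠-0.0° Ω.
Step 4 — Source phasor: V = 12∠-109.0° V = -3.907 - j11.35 V.
Step 5 — Ohm's law: I = V / Z_total = (-3.907 - j11.35) / (3550 - j2.048) = -0.001099 - j0.003197 A.
Step 6 — Convert to polar: |I| = 0.00338 A, ∠I = -109.0°.

I = 0.00338∠-109.0° A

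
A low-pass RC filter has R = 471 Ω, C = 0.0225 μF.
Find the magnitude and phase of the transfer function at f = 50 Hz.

Step 1 — Angular frequency: ω = 2π·50 = 314.2 rad/s.
Step 2 — Transfer function: H(jω) = 1/(1 + jωRC).
Step 3 — Denominator: 1 + jωRC = 1 + j·314.2·471·2.25e-08 = 1 + j0.003329.
Step 4 — H = 1 - j0.003329.
Step 5 — Magnitude: |H| = 1 (-0.0 dB); phase: φ = -0.2°.

|H| = 1 (-0.0 dB), φ = -0.2°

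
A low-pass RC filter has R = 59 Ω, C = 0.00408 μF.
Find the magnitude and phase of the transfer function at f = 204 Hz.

Step 1 — Angular frequency: ω = 2π·204 = 1282 rad/s.
Step 2 — Transfer function: H(jω) = 1/(1 + jωRC).
Step 3 — Denominator: 1 + jωRC = 1 + j·1282·59·4.08e-09 = 1 + j0.0003085.
Step 4 — H = 1 - j0.0003085.
Step 5 — Magnitude: |H| = 1 (-0.0 dB); phase: φ = -0.0°.

|H| = 1 (-0.0 dB), φ = -0.0°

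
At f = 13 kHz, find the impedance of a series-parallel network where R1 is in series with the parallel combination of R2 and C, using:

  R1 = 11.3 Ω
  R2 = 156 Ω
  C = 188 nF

Step 1 — Angular frequency: ω = 2π·f = 2π·1.3e+04 = 8.168e+04 rad/s.
Step 2 — Component impedances:
  R1: Z = R = 11.3 Ω
  R2: Z = R = 156 Ω
  C: Z = 1/(jωC) = -j/(ω·C) = 0 - j65.12 Ω
Step 3 — Parallel branch: R2 || C = 1/(1/R2 + 1/C) = 23.15 - j55.46 Ω.
Step 4 — Series with R1: Z_total = R1 + (R2 || C) = 34.45 - j55.46 Ω = 65.29∠-58.2° Ω.

Z = 34.45 - j55.46 Ω = 65.29∠-58.2° Ω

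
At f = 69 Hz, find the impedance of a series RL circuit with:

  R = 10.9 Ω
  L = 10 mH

Step 1 — Angular frequency: ω = 2π·f = 2π·69 = 433.5 rad/s.
Step 2 — Component impedances:
  R: Z = R = 10.9 Ω
  L: Z = jωL = j·433.5·0.01 = 0 + j4.335 Ω
Step 3 — Series combination: Z_total = R + L = 10.9 + j4.335 Ω = 11.73∠21.7° Ω.

Z = 10.9 + j4.335 Ω = 11.73∠21.7° Ω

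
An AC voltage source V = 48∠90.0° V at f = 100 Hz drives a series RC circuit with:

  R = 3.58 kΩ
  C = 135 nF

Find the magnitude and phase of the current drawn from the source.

Step 1 — Angular frequency: ω = 2π·f = 2π·100 = 628.3 rad/s.
Step 2 — Component impedances:
  R: Z = R = 3580 Ω
  C: Z = 1/(jωC) = -j/(ω·C) = 0 - j1.179e+04 Ω
Step 3 — Series combination: Z_total = R + C = 3580 - j1.179e+04 Ω = 1.232e+04∠-73.1° Ω.
Step 4 — Source phasor: V = 48∠90.0° V = 0 + j48 V.
Step 5 — Ohm's law: I = V / Z_total = (0 + j48) / (3580 - j1.179e+04) = -0.003728 + j0.001132 A.
Step 6 — Convert to polar: |I| = 0.003896 A, ∠I = 163.1°.

I = 0.003896∠163.1° A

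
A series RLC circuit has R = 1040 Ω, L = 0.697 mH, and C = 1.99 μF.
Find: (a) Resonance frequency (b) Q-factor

Step 1 — Resonance condition Im(Z)=0 gives ω₀ = 1/√(LC).
Step 2 — ω₀ = 1/√(0.000697·1.99e-06) = 2.685e+04 rad/s.
Step 3 — f₀ = ω₀/(2π) = 4273 Hz.
Step 4 — Series Q: Q = ω₀L/R = 2.685e+04·0.000697/1040 = 0.018.

(a) f₀ = 4273 Hz  (b) Q = 0.018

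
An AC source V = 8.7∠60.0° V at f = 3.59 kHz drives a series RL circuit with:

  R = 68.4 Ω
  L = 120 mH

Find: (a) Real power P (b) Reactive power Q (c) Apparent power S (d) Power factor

Step 1 — Angular frequency: ω = 2π·f = 2π·3590 = 2.256e+04 rad/s.
Step 2 — Component impedances:
  R: Z = R = 68.4 Ω
  L: Z = jωL = j·2.256e+04·0.12 = 0 + j2707 Ω
Step 3 — Series combination: Z_total = R + L = 68.4 + j2707 Ω = 2708∠88.6° Ω.
Step 4 — Source phasor: V = 8.7∠60.0° V = 4.35 + j7.534 V.
Step 5 — Current: I = V / Z = 0.002822 - j0.001536 A = 0.003213∠-28.6° A.
Step 6 — Complex power: S = V·I* = 0.0007062 + j0.02795 VA.
Step 7 — Real power: P = Re(S) = 0.0007062 W.
Step 8 — Reactive power: Q = Im(S) = 0.02795 VAR.
Step 9 — Apparent power: |S| = 0.02795 VA.
Step 10 — Power factor: PF = P/|S| = 0.02526 (lagging).

(a) P = 0.0007062 W  (b) Q = 0.02795 VAR  (c) S = 0.02795 VA  (d) PF = 0.02526 (lagging)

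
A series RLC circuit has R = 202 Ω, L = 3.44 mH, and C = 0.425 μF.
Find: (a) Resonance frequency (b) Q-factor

Step 1 — Resonance condition Im(Z)=0 gives ω₀ = 1/√(LC).
Step 2 — ω₀ = 1/√(0.00344·4.25e-07) = 2.615e+04 rad/s.
Step 3 — f₀ = ω₀/(2π) = 4162 Hz.
Step 4 — Series Q: Q = ω₀L/R = 2.615e+04·0.00344/202 = 0.4454.

(a) f₀ = 4162 Hz  (b) Q = 0.4454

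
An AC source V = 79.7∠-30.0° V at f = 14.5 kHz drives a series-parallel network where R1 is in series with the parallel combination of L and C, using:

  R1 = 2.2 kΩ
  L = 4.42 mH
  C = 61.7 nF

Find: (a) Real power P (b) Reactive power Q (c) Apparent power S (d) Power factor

Step 1 — Angular frequency: ω = 2π·f = 2π·1.45e+04 = 9.111e+04 rad/s.
Step 2 — Component impedances:
  R1: Z = R = 2200 Ω
  L: Z = jωL = j·9.111e+04·0.00442 = 0 + j402.7 Ω
  C: Z = 1/(jωC) = -j/(ω·C) = 0 - j177.9 Ω
Step 3 — Parallel branch: L || C = 1/(1/L + 1/C) = 0 - j318.7 Ω.
Step 4 — Series with R1: Z_total = R1 + (L || C) = 2200 - j318.7 Ω = 2223∠-8.2° Ω.
Step 5 — Source phasor: V = 79.7∠-30.0° V = 69.02 - j39.85 V.
Step 6 — Current: I = V / Z = 0.0333 - j0.01329 A = 0.03585∠-21.8° A.
Step 7 — Complex power: S = V·I* = 2.828 - j0.4096 VA.
Step 8 — Real power: P = Re(S) = 2.828 W.
Step 9 — Reactive power: Q = Im(S) = -0.4096 VAR.
Step 10 — Apparent power: |S| = 2.857 VA.
Step 11 — Power factor: PF = P/|S| = 0.9897 (leading).

(a) P = 2.828 W  (b) Q = -0.4096 VAR  (c) S = 2.857 VA  (d) PF = 0.9897 (leading)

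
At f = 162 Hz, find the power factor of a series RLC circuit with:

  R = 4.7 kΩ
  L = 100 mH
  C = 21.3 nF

Step 1 — Angular frequency: ω = 2π·f = 2π·162 = 1018 rad/s.
Step 2 — Component impedances:
  R: Z = R = 4700 Ω
  L: Z = jωL = j·1018·0.1 = 0 + j101.8 Ω
  C: Z = 1/(jωC) = -j/(ω·C) = 0 - j4.612e+04 Ω
Step 3 — Series combination: Z_total = R + L + C = 4700 - j4.602e+04 Ω = 4.626e+04∠-84.2° Ω.
Step 4 — Power factor: PF = cos(φ) = Re(Z)/|Z| = 4700/4.626e+04 = 0.1016.
Step 5 — Type: Im(Z) = -4.602e+04 ⇒ leading (phase φ = -84.2°).

PF = 0.1016 (leading, φ = -84.2°)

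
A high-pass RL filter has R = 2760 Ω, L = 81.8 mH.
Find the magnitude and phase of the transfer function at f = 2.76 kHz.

Step 1 — Angular frequency: ω = 2π·2760 = 1.734e+04 rad/s.
Step 2 — Transfer function: H(jω) = jωL/(R + jωL).
Step 3 — Numerator jωL = j·1419; denominator R + jωL = 2760 + j1419.
Step 4 — H = 0.209 + j0.4066.
Step 5 — Magnitude: |H| = 0.4571 (-6.8 dB); phase: φ = 62.8°.

|H| = 0.4571 (-6.8 dB), φ = 62.8°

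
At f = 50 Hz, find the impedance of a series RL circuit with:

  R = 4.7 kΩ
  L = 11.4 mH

Step 1 — Angular frequency: ω = 2π·f = 2π·50 = 314.2 rad/s.
Step 2 — Component impedances:
  R: Z = R = 4700 Ω
  L: Z = jωL = j·314.2·0.0114 = 0 + j3.581 Ω
Step 3 — Series combination: Z_total = R + L = 4700 + j3.581 Ω = 4700∠0.0° Ω.

Z = 4700 + j3.581 Ω = 4700∠0.0° Ω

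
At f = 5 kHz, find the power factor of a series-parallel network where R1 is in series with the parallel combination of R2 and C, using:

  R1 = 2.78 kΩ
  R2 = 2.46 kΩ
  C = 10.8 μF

Step 1 — Angular frequency: ω = 2π·f = 2π·5000 = 3.142e+04 rad/s.
Step 2 — Component impedances:
  R1: Z = R = 2780 Ω
  R2: Z = R = 2460 Ω
  C: Z = 1/(jωC) = -j/(ω·C) = 0 - j2.947 Ω
Step 3 — Parallel branch: R2 || C = 1/(1/R2 + 1/C) = 0.003531 - j2.947 Ω.
Step 4 — Series with R1: Z_total = R1 + (R2 || C) = 2780 - j2.947 Ω = 2780∠-0.1° Ω.
Step 5 — Power factor: PF = cos(φ) = Re(Z)/|Z| = 2780/2780 = 1.
Step 6 — Type: Im(Z) = -2.947 ⇒ leading (phase φ = -0.1°).

PF = 1 (leading, φ = -0.1°)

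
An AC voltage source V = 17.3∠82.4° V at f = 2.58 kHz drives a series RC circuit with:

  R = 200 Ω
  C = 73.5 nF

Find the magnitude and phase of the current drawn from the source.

Step 1 — Angular frequency: ω = 2π·f = 2π·2580 = 1.621e+04 rad/s.
Step 2 — Component impedances:
  R: Z = R = 200 Ω
  C: Z = 1/(jωC) = -j/(ω·C) = 0 - j839.3 Ω
Step 3 — Series combination: Z_total = R + C = 200 - j839.3 Ω = 862.8∠-76.6° Ω.
Step 4 — Source phasor: V = 17.3∠82.4° V = 2.288 + j17.15 V.
Step 5 — Ohm's law: I = V / Z_total = (2.288 + j17.15) / (200 - j839.3) = -0.01872 + j0.007187 A.
Step 6 — Convert to polar: |I| = 0.02005 A, ∠I = 159.0°.

I = 0.02005∠159.0° A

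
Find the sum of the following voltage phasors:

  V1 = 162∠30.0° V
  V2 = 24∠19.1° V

Step 1 — Convert each phasor to rectangular form:
  V1 = 162·(cos(30.0°) + j·sin(30.0°)) = 140.3 + j81 V
  V2 = 24·(cos(19.1°) + j·sin(19.1°)) = 22.68 + j7.853 V
Step 2 — Sum components: V_total = 163 + j88.85 V.
Step 3 — Convert to polar: |V_total| = 185.6 V, ∠V_total = 28.6°.

V_total = 185.6∠28.6° V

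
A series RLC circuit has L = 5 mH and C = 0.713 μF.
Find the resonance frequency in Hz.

Step 1 — Resonance condition Im(Z)=0 gives ω₀ = 1/√(LC).
Step 2 — ω₀ = 1/√(0.005·7.13e-07) = 1.675e+04 rad/s.
Step 3 — f₀ = ω₀/(2π) = 2666 Hz.

f₀ = 2666 Hz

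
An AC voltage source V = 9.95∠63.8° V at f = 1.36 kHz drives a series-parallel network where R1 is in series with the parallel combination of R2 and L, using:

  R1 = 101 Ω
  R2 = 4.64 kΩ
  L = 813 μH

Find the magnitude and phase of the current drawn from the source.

Step 1 — Angular frequency: ω = 2π·f = 2π·1360 = 8545 rad/s.
Step 2 — Component impedances:
  R1: Z = R = 101 Ω
  R2: Z = R = 4640 Ω
  L: Z = jωL = j·8545·0.000813 = 0 + j6.947 Ω
Step 3 — Parallel branch: R2 || L = 1/(1/R2 + 1/L) = 0.0104 + j6.947 Ω.
Step 4 — Series with R1: Z_total = R1 + (R2 || L) = 101 + j6.947 Ω = 101.2∠3.9° Ω.
Step 5 — Source phasor: V = 9.95∠63.8° V = 4.393 + j8.928 V.
Step 6 — Ohm's law: I = V / Z_total = (4.393 + j8.928) / (101 + j6.947) = 0.04934 + j0.08499 A.
Step 7 — Convert to polar: |I| = 0.09827 A, ∠I = 59.9°.

I = 0.09827∠59.9° A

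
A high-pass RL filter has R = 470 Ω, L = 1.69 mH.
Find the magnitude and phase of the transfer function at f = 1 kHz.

Step 1 — Angular frequency: ω = 2π·1000 = 6283 rad/s.
Step 2 — Transfer function: H(jω) = jωL/(R + jωL).
Step 3 — Numerator jωL = j·10.62; denominator R + jωL = 470 + j10.62.
Step 4 — H = 0.0005102 + j0.02258.
Step 5 — Magnitude: |H| = 0.02259 (-32.9 dB); phase: φ = 88.7°.

|H| = 0.02259 (-32.9 dB), φ = 88.7°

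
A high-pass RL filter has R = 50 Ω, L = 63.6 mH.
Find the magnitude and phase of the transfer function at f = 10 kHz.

Step 1 — Angular frequency: ω = 2π·1e+04 = 6.283e+04 rad/s.
Step 2 — Transfer function: H(jω) = jωL/(R + jωL).
Step 3 — Numerator jωL = j·3996; denominator R + jωL = 50 + j3996.
Step 4 — H = 0.9998 + j0.01251.
Step 5 — Magnitude: |H| = 0.9999 (-0.0 dB); phase: φ = 0.7°.

|H| = 0.9999 (-0.0 dB), φ = 0.7°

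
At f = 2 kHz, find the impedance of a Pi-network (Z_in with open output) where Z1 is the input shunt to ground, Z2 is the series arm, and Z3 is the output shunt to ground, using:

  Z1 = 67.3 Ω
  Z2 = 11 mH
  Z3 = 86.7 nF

Step 1 — Angular frequency: ω = 2π·f = 2π·2000 = 1.257e+04 rad/s.
Step 2 — Component impedances:
  Z1: Z = R = 67.3 Ω
  Z2: Z = jωL = j·1.257e+04·0.011 = 0 + j138.2 Ω
  Z3: Z = 1/(jωC) = -j/(ω·C) = 0 - j917.8 Ω
Step 3 — With open output, the series arm Z2 and the output shunt Z3 appear in series to ground: Z2 + Z3 = 0 - j779.6 Ω.
Step 4 — Parallel with input shunt Z1: Z_in = Z1 || (Z2 + Z3) = 66.8 - j5.767 Ω = 67.05∠-4.9° Ω.

Z = 66.8 - j5.767 Ω = 67.05∠-4.9° Ω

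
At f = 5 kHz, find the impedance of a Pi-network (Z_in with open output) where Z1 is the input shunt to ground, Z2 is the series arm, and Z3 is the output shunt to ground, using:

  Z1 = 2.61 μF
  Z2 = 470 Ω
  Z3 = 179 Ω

Step 1 — Angular frequency: ω = 2π·f = 2π·5000 = 3.142e+04 rad/s.
Step 2 — Component impedances:
  Z1: Z = 1/(jωC) = -j/(ω·C) = 0 - j12.2 Ω
  Z2: Z = R = 470 Ω
  Z3: Z = R = 179 Ω
Step 3 — With open output, the series arm Z2 and the output shunt Z3 appear in series to ground: Z2 + Z3 = 649 Ω.
Step 4 — Parallel with input shunt Z1: Z_in = Z1 || (Z2 + Z3) = 0.2291 - j12.19 Ω = 12.19∠-88.9° Ω.

Z = 0.2291 - j12.19 Ω = 12.19∠-88.9° Ω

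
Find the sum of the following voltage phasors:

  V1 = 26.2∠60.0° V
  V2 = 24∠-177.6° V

Step 1 — Convert each phasor to rectangular form:
  V1 = 26.2·(cos(60.0°) + j·sin(60.0°)) = 13.1 + j22.69 V
  V2 = 24·(cos(-177.6°) + j·sin(-177.6°)) = -23.98 - j1.005 V
Step 2 — Sum components: V_total = -10.88 + j21.68 V.
Step 3 — Convert to polar: |V_total| = 24.26 V, ∠V_total = 116.6°.

V_total = 24.26∠116.6° V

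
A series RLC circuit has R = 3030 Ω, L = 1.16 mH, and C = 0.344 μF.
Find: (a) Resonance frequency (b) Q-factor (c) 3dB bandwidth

Step 1 — Resonance condition Im(Z)=0 gives ω₀ = 1/√(LC).
Step 2 — ω₀ = 1/√(0.00116·3.44e-07) = 5.006e+04 rad/s.
Step 3 — f₀ = ω₀/(2π) = 7967 Hz.
Step 4 — Series Q: Q = ω₀L/R = 5.006e+04·0.00116/3030 = 0.01916.
Step 5 — 3dB bandwidth: Δω = ω₀/Q = 2.612e+06 rad/s; BW = Δω/(2π) = 4.157e+05 Hz.

(a) f₀ = 7967 Hz  (b) Q = 0.01916  (c) BW = 4.157e+05 Hz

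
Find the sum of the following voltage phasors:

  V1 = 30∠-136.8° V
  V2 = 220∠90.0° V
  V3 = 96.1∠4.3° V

Step 1 — Convert each phasor to rectangular form:
  V1 = 30·(cos(-136.8°) + j·sin(-136.8°)) = -21.87 - j20.54 V
  V2 = 220·(cos(90.0°) + j·sin(90.0°)) = 0 + j220 V
  V3 = 96.1·(cos(4.3°) + j·sin(4.3°)) = 95.83 + j7.205 V
Step 2 — Sum components: V_total = 73.96 + j206.7 V.
Step 3 — Convert to polar: |V_total| = 219.5 V, ∠V_total = 70.3°.

V_total = 219.5∠70.3° V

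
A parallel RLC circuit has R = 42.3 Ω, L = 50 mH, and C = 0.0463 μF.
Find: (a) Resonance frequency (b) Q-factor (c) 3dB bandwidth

Step 1 — Resonance: ω₀ = 1/√(LC) = 1/√(0.05·4.63e-08) = 2.078e+04 rad/s.
Step 2 — f₀ = ω₀/(2π) = 3308 Hz.
Step 3 — Parallel Q: Q = R/(ω₀L) = 42.3/(2.078e+04·0.05) = 0.0407.
Step 4 — Bandwidth: Δω = ω₀/Q = 5.106e+05 rad/s; BW = Δω/(2π) = 8.126e+04 Hz.

(a) f₀ = 3308 Hz  (b) Q = 0.0407  (c) BW = 8.126e+04 Hz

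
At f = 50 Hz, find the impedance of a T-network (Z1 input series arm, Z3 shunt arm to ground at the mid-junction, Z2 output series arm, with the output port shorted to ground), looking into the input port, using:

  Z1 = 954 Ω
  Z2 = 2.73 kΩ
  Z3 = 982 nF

Step 1 — Angular frequency: ω = 2π·f = 2π·50 = 314.2 rad/s.
Step 2 — Component impedances:
  Z1: Z = R = 954 Ω
  Z2: Z = R = 2730 Ω
  Z3: Z = 1/(jωC) = -j/(ω·C) = 0 - j3241 Ω
Step 3 — With the output port shorted to ground, the output series arm Z2 runs from the junction to ground; the shunt arm Z3 also runs from the junction to ground. They appear in parallel: Z3 || Z2 = 1597 - j1345 Ω.
Step 4 — Series with input arm Z1: Z_in = Z1 + (Z3 || Z2) = 2551 - j1345 Ω = 2884∠-27.8° Ω.

Z = 2551 - j1345 Ω = 2884∠-27.8° Ω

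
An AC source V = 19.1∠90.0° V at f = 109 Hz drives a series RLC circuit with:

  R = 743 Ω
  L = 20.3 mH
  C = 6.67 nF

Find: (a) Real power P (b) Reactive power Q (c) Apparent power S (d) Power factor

Step 1 — Angular frequency: ω = 2π·f = 2π·109 = 684.9 rad/s.
Step 2 — Component impedances:
  R: Z = R = 743 Ω
  L: Z = jωL = j·684.9·0.0203 = 0 + j13.9 Ω
  C: Z = 1/(jωC) = -j/(ω·C) = 0 - j2.189e+05 Ω
Step 3 — Series combination: Z_total = R + L + C = 743 - j2.189e+05 Ω = 2.189e+05∠-89.8° Ω.
Step 4 — Source phasor: V = 19.1∠90.0° V = 0 + j19.1 V.
Step 5 — Current: I = V / Z = -8.725e-05 + j2.962e-07 A = 8.726e-05∠179.8° A.
Step 6 — Complex power: S = V·I* = 5.657e-06 - j0.001667 VA.
Step 7 — Real power: P = Re(S) = 5.657e-06 W.
Step 8 — Reactive power: Q = Im(S) = -0.001667 VAR.
Step 9 — Apparent power: |S| = 0.001667 VA.
Step 10 — Power factor: PF = P/|S| = 0.003394 (leading).

(a) P = 5.657e-06 W  (b) Q = -0.001667 VAR  (c) S = 0.001667 VA  (d) PF = 0.003394 (leading)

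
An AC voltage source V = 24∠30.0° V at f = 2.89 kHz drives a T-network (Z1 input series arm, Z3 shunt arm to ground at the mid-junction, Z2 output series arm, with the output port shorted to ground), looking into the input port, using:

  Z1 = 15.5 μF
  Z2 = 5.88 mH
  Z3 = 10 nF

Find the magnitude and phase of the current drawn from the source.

Step 1 — Angular frequency: ω = 2π·f = 2π·2890 = 1.816e+04 rad/s.
Step 2 — Component impedances:
  Z1: Z = 1/(jωC) = -j/(ω·C) = 0 - j3.553 Ω
  Z2: Z = jωL = j·1.816e+04·0.00588 = 0 + j106.8 Ω
  Z3: Z = 1/(jωC) = -j/(ω·C) = 0 - j5507 Ω
Step 3 — With the output port shorted to ground, the output series arm Z2 runs from the junction to ground; the shunt arm Z3 also runs from the junction to ground. They appear in parallel: Z3 || Z2 = 0 + j108.9 Ω.
Step 4 — Series with input arm Z1: Z_in = Z1 + (Z3 || Z2) = 0 + j105.3 Ω = 105.3∠90.0° Ω.
Step 5 — Source phasor: V = 24∠30.0° V = 20.78 + j12 V.
Step 6 — Ohm's law: I = V / Z_total = (20.78 + j12) / (0 + j105.3) = 0.1139 - j0.1973 A.
Step 7 — Convert to polar: |I| = 0.2279 A, ∠I = -60.0°.

I = 0.2279∠-60.0° A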